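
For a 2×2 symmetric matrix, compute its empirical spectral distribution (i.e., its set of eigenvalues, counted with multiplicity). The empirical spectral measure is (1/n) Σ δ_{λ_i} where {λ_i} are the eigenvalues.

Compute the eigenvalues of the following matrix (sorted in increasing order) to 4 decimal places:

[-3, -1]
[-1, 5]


Since M is real symmetric, both eigenvalues are real; they are the roots of det(λI − M) = λ² − (tr M) λ + det M.
tr M = -3 + 5 = 2.
det M = (-3)·5 − (-1)² = -15 − 1 = -16.
Characteristic polynomial: λ² − 2λ − 16 = 0.
Discriminant Δ = (tr M)² − 4·det M = 4 − (-64) = 68; √Δ = 8.246211.
λ = (tr M ± √Δ)/2 = (2 ± 8.246211)/2, giving (tr M − √Δ)/2 = -3.1231 and (tr M + √Δ)/2 = 5.1231.

Eigenvalues sorted in increasing order: [-3.1231, 5.1231].


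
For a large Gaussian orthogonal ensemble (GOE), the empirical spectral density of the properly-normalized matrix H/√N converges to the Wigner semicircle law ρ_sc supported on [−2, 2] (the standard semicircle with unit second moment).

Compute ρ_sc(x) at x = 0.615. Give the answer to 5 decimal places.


ρ_sc(x) = (1/(2π)) √(4 − x²). With x = 0.615:
  4 − x² = 4 − (0.615)² = 4 − 0.378225 = 3.621775.
  √(4 − x²) = 1.903096.
  1/(2π) = 0.159155.
  ρ_sc(0.615) = 0.159155 · 1.903096 = 0.302887.

Rounded to 5 decimal places: ρ_sc(0.615) ≈ 0.30289.


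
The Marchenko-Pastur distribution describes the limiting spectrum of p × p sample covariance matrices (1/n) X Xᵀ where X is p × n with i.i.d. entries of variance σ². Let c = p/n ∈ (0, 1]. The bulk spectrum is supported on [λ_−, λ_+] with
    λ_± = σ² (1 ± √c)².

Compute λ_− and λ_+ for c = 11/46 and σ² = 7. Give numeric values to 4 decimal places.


c = 11/46 = 0.239130; √c = 0.489010.
λ_− = σ² (1 − √c)² = 7 · (1 − 0.489010)² = 7 · (0.510990)² = 1.827778.
λ_+ = σ² (1 + √c)² = 7 · (1 + 0.489010)² = 7 · (1.489010)² = 15.520048.

Rounded to 4 decimal places: λ_− ≈ 1.8278, λ_+ ≈ 15.5200.


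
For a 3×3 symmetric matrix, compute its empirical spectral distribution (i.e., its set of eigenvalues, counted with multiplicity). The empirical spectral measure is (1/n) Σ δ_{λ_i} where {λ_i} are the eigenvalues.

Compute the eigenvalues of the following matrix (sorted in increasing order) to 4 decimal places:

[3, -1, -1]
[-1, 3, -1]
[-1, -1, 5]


Since M is real symmetric, all three eigenvalues are real; they are the roots of det(λI − M) = λ³ − (tr M) λ² + s λ − det M, where s is the sum of the principal 2×2 minors.
tr M = 3 + 3 + 5 = 11.
s = (3·3 − (-1)²) + (3·5 − (-1)²) + (3·5 − (-1)²) = 8 + 14 + 14 = 36.
det M (expand along row 1) = 3·14 − (-1)·(-6) + (-1)·4 = 32.
Characteristic polynomial: λ³ − 11λ² + 36λ − 32 = 0.
Substitute λ = y + (tr M)/3 = y + 3.666667 to remove the quadratic term: y³ + p·y + q = 0 with p = s − (tr M)²/3 = -4.333333 and q = −2(tr M)³/27 + (tr M)·s/3 − det M = 1.407407.
Three real roots ⇒ use the trigonometric (Viète) form: r = 2√(−p/3) = 2.403701, φ = arccos(3q/(p·r)) = arccos(-0.405358) = 1.988167 rad.
y_k = r·cos(φ/3 − 2πk/3) for k = 0, 1, 2 gives y = 1.894886, 0.333333, -2.228219.
λ_k = y_k + 3.666667 gives λ = 5.5616, 4.0000, 1.4384 (check: the sum is 11.0000 = tr M).

Eigenvalues sorted in increasing order: [1.4384, 4.0000, 5.5616].


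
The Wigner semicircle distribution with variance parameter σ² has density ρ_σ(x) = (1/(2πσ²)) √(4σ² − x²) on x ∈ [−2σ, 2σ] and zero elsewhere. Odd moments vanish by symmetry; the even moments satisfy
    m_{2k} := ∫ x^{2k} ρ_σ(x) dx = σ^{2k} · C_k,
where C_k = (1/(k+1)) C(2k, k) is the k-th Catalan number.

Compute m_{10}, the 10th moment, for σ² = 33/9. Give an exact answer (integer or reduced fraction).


By the scaled semicircle moment identity, m_{2k} = σ^{2k} · C_k with k = 5.
C_5 = (1/(k+1)) · C(2k, k) = (1/6) · C(10, 5) = (1/6) · 252 = 42.
σ^{2k} = (σ²)^k = (33/9)^5 = 161051/243.

Therefore m_{10} = σ^{10} · C_5 = (161051/243) · 42 = 2254714/81.


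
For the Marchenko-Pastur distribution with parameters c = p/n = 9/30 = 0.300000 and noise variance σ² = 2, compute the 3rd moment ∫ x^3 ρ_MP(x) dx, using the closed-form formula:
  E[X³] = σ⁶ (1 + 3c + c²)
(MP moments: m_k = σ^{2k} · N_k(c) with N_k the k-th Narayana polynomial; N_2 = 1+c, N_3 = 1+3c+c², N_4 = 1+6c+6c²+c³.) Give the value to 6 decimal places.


E[X³] = σ⁶ (1 + 3c + c²) (third MP moment). With σ² = 2 (so σ⁶ = 8) and c = 9/30 = 0.300000: E[X³] = 8 · (1 + 3·0.300000 + (0.300000)²) = 8 · 1.990000.

So E[X^3] = 15.920000.


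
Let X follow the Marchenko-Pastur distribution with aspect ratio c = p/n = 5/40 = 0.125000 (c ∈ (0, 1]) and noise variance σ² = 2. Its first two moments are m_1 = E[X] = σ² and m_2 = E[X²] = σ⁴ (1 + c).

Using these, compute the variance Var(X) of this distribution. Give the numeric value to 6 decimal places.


m_1 = E[X] = σ² = 2, so m_1² = 4.
m_2 = E[X²] = σ⁴ (1 + c) = 4 · (1 + 0.125000) = 4 · 1.125000 = 4.500000.
(Note m_2 − m_1² simplifies to c · σ⁴ = 0.125000 · 4.)

Var(X) = m_2 − m_1² = 4.500000 − 4 = 0.500000.


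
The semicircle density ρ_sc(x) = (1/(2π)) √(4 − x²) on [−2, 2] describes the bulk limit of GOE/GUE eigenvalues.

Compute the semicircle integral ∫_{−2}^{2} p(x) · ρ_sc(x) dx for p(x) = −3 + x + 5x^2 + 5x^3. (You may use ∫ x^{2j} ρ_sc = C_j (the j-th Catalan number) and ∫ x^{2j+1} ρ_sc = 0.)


Write p(x) = Σ a_i x^i, split into monomials and integrate each against ρ_sc separately.
Using ∫ x^{2j} ρ_sc = C_j = (1/(j+1)) C(2j, j) (Catalan numbers) and ∫ x^{2j+1} ρ_sc = 0 (odd monomials vanish by symmetry):
  i = 0 (even): a_0 · C_{0} = -3 · 1 = -3
  i = 1 (odd): ∫ x^1 ρ_sc = 0 (vanishes)
  i = 2 (even): a_2 · C_{1} = 5 · 1 = 5
  i = 3 (odd): ∫ x^3 ρ_sc = 0 (vanishes)

Summing the contributions: ∫_{−2}^{2} p(x) ρ_sc(x) dx = (-3) + 5 = 2.


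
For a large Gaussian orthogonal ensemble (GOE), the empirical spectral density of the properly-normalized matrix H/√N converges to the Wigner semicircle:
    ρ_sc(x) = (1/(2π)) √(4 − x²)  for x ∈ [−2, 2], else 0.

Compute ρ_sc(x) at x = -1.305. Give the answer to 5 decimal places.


ρ_sc(x) = (1/(2π)) √(4 − x²). With x = -1.305:
  4 − x² = 4 − (-1.305)² = 4 − 1.703025 = 2.296975.
  √(4 − x²) = 1.515577.
  1/(2π) = 0.159155.
  ρ_sc(-1.305) = 0.159155 · 1.515577 = 0.241212.

Rounded to 5 decimal places: ρ_sc(-1.305) ≈ 0.24121.


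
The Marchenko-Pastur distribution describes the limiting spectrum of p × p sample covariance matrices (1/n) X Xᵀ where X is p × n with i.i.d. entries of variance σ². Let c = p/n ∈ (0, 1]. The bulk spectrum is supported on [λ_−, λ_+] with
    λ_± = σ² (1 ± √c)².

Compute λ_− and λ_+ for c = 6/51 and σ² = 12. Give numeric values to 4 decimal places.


c = 6/51 = 0.117647; √c = 0.342997.
λ_− = σ² (1 − √c)² = 12 · (1 − 0.342997)² = 12 · (0.657003)² = 5.179833.
λ_+ = σ² (1 + √c)² = 12 · (1 + 0.342997)² = 12 · (1.342997)² = 21.643697.

Rounded to 4 decimal places: λ_− ≈ 5.1798, λ_+ ≈ 21.6437.


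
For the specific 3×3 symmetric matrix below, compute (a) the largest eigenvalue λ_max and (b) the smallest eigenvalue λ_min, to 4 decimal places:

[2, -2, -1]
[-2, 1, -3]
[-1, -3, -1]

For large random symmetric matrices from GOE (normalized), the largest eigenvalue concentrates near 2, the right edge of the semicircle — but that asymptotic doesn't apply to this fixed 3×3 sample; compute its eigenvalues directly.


Since M is real symmetric, all three eigenvalues are real; they are the roots of det(λI − M) = λ³ − (tr M) λ² + s λ − det M, where s is the sum of the principal 2×2 minors.
tr M = 2 + 1 + (-1) = 2.
s = (2·1 − (-2)²) + (2·(-1) − (-1)²) + (1·(-1) − (-3)²) = -2 + (-3) + (-10) = -15.
det M (expand along row 1) = 2·(-10) − (-2)·(-1) + (-1)·7 = -29.
Characteristic polynomial: λ³ − 2λ² − 15λ + 29 = 0.
Substitute λ = y + (tr M)/3 = y + 0.666667 to remove the quadratic term: y³ + p·y + q = 0 with p = s − (tr M)²/3 = -16.333333 and q = −2(tr M)³/27 + (tr M)·s/3 − det M = 18.407407.
Three real roots ⇒ use the trigonometric (Viète) form: r = 2√(−p/3) = 4.666667, φ = arccos(3q/(p·r)) = arccos(-0.724490) = 2.381090 rad.
y_k = r·cos(φ/3 − 2πk/3) for k = 0, 1, 2 gives y = 3.272334, 1.245187, -4.517522.
λ_k = y_k + 0.666667 gives λ = 3.9390, 1.9119, -3.8509 (check: the sum is 2.0000 = tr M).

Hence λ_max = 3.9390 and λ_min = -3.8509.


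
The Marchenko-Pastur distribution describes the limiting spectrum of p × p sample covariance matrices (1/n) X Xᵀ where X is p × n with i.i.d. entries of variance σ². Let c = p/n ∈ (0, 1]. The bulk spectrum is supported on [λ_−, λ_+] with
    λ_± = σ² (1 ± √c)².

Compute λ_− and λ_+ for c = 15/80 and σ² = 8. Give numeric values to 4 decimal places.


c = 15/80 = 0.187500; √c = 0.433013.
λ_− = σ² (1 − √c)² = 8 · (1 − 0.433013)² = 8 · (0.566987)² = 2.571797.
λ_+ = σ² (1 + √c)² = 8 · (1 + 0.433013)² = 8 · (1.433013)² = 16.428203.

Rounded to 4 decimal places: λ_− ≈ 2.5718, λ_+ ≈ 16.4282.


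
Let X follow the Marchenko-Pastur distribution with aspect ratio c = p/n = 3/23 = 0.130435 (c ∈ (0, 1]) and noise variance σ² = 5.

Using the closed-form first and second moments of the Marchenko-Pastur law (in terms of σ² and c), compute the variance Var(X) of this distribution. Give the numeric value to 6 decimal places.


Recall the MP moments m_1 = E[X] = σ² and m_2 = E[X²] = σ⁴ (1 + c).
m_1 = E[X] = σ² = 5, so m_1² = 25.
m_2 = E[X²] = σ⁴ (1 + c) = 25 · (1 + 0.130435) = 25 · 1.130435 = 28.260870.
(Note m_2 − m_1² simplifies to c · σ⁴ = 0.130435 · 25.)

Var(X) = m_2 − m_1² = 28.260870 − 25 = 3.260870.


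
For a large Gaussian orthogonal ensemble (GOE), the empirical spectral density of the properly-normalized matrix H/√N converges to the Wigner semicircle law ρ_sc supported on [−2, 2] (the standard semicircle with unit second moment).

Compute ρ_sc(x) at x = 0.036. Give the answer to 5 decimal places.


ρ_sc(x) = (1/(2π)) √(4 − x²). With x = 0.036:
  4 − x² = 4 − (0.036)² = 4 − 0.001296 = 3.998704.
  √(4 − x²) = 1.999676.
  1/(2π) = 0.159155.
  ρ_sc(0.036) = 0.159155 · 1.999676 = 0.318258.

Rounded to 5 decimal places: ρ_sc(0.036) ≈ 0.31826.


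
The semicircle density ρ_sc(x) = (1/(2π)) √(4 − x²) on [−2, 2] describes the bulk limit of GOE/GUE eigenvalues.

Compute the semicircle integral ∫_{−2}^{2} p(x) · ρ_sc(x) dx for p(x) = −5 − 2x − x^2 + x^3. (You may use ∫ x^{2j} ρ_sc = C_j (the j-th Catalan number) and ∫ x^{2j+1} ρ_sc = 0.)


Write p(x) = Σ a_i x^i, split into monomials and integrate each against ρ_sc separately.
Using ∫ x^{2j} ρ_sc = C_j = (1/(j+1)) C(2j, j) (Catalan numbers) and ∫ x^{2j+1} ρ_sc = 0 (odd monomials vanish by symmetry):
  i = 0 (even): a_0 · C_{0} = -5 · 1 = -5
  i = 1 (odd): ∫ x^1 ρ_sc = 0 (vanishes)
  i = 2 (even): a_2 · C_{1} = -1 · 1 = -1
  i = 3 (odd): ∫ x^3 ρ_sc = 0 (vanishes)

Summing the contributions: ∫_{−2}^{2} p(x) ρ_sc(x) dx = (-5) + (-1) = -6.


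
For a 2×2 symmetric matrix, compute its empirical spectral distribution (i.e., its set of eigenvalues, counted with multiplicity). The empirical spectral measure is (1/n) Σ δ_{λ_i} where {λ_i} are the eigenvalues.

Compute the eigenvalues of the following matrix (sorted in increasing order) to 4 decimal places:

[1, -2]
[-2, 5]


Since M is real symmetric, both eigenvalues are real; they are the roots of det(λI − M) = λ² − (tr M) λ + det M.
tr M = 1 + 5 = 6.
det M = 1·5 − (-2)² = 5 − 4 = 1.
Characteristic polynomial: λ² − 6λ + 1 = 0.
Discriminant Δ = (tr M)² − 4·det M = 36 − 4 = 32; √Δ = 5.656854.
λ = (tr M ± √Δ)/2 = (6 ± 5.656854)/2, giving (tr M − √Δ)/2 = 0.1716 and (tr M + √Δ)/2 = 5.8284.

Eigenvalues sorted in increasing order: [0.1716, 5.8284].


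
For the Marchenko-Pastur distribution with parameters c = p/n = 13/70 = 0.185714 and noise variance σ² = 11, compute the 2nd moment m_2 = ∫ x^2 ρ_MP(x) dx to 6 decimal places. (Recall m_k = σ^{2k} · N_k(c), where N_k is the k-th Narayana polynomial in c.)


E[X²] = σ⁴ (1 + c) (second MP moment). With σ² = 11 (so σ⁴ = 121) and c = 13/70 = 0.185714: E[X²] = 121 · (1 + 0.185714) = 121 · 1.185714.

So E[X^2] = 143.471429.


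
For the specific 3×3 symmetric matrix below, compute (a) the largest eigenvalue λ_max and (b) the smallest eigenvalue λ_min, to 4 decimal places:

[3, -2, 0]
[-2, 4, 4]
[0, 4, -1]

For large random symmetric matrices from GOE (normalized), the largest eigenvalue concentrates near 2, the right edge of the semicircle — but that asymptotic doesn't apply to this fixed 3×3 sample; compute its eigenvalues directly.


Since M is real symmetric, all three eigenvalues are real; they are the roots of det(λI − M) = λ³ − (tr M) λ² + s λ − det M, where s is the sum of the principal 2×2 minors.
tr M = 3 + 4 + (-1) = 6.
s = (3·4 − (-2)²) + (3·(-1) − 0²) + (4·(-1) − 4²) = 8 + (-3) + (-20) = -15.
det M (expand along row 1) = 3·(-20) − (-2)·2 + 0·(-8) = -56.
Characteristic polynomial: λ³ − 6λ² − 15λ + 56 = 0.
Substitute λ = y + (tr M)/3 = y + 2.000000 to remove the quadratic term: y³ + p·y + q = 0 with p = s − (tr M)²/3 = -27.000000 and q = −2(tr M)³/27 + (tr M)·s/3 − det M = 10.000000.
Three real roots ⇒ use the trigonometric (Viète) form: r = 2√(−p/3) = 6.000000, φ = arccos(3q/(p·r)) = arccos(-0.185185) = 1.757057 rad.
y_k = r·cos(φ/3 − 2πk/3) for k = 0, 1, 2 gives y = 5.000000, 0.372281, -5.372281.
λ_k = y_k + 2.000000 gives λ = 7.0000, 2.3723, -3.3723 (check: the sum is 6.0000 = tr M).

Hence λ_max = 7.0000 and λ_min = -3.3723.


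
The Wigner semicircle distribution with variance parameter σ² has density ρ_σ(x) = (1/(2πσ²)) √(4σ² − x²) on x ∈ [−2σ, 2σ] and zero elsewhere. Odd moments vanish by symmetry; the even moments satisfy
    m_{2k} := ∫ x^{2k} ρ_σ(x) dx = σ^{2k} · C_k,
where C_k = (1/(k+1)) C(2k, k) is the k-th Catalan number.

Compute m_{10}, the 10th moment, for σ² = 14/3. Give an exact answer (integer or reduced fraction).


By the scaled semicircle moment identity, m_{2k} = σ^{2k} · C_k with k = 5.
C_5 = (1/(k+1)) · C(2k, k) = (1/6) · C(10, 5) = (1/6) · 252 = 42.
σ^{2k} = (σ²)^k = (14/3)^5 = 537824/243.

Therefore m_{10} = σ^{10} · C_5 = (537824/243) · 42 = 7529536/81.


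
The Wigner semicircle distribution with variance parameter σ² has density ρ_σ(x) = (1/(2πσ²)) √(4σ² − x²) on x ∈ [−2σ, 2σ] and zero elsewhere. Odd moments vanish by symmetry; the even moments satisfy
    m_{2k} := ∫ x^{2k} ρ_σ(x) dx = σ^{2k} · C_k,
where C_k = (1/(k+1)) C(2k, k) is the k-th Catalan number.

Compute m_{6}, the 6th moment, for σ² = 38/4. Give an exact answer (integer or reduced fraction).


By the scaled semicircle moment identity, m_{2k} = σ^{2k} · C_k with k = 3.
C_3 = (1/(k+1)) · C(2k, k) = (1/4) · C(6, 3) = (1/4) · 20 = 5.
σ^{2k} = (σ²)^k = (38/4)^3 = 6859/8.

Therefore m_{6} = σ^{6} · C_3 = (6859/8) · 5 = 34295/8.


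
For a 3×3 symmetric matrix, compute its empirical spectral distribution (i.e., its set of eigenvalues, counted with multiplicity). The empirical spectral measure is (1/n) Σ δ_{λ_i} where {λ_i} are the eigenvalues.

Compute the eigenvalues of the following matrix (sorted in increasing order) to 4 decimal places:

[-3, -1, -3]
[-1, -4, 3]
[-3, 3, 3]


Since M is real symmetric, all three eigenvalues are real; they are the roots of det(λI − M) = λ³ − (tr M) λ² + s λ − det M, where s is the sum of the principal 2×2 minors.
tr M = -3 + (-4) + 3 = -4.
s = ((-3)·(-4) − (-1)²) + ((-3)·3 − (-3)²) + ((-4)·3 − 3²) = 11 + (-18) + (-21) = -28.
det M (expand along row 1) = (-3)·(-21) − (-1)·6 + (-3)·(-15) = 114.
Characteristic polynomial: λ³ + 4λ² − 28λ − 114 = 0.
Substitute λ = y + (tr M)/3 = y − 1.333333 to remove the quadratic term: y³ + p·y + q = 0 with p = s − (tr M)²/3 = -33.333333 and q = −2(tr M)³/27 + (tr M)·s/3 − det M = -71.925926.
Three real roots ⇒ use the trigonometric (Viète) form: r = 2√(−p/3) = 6.666667, φ = arccos(3q/(p·r)) = arccos(0.971000) = 0.241418 rad.
y_k = r·cos(φ/3 − 2πk/3) for k = 0, 1, 2 gives y = 6.645092, -2.858439, -3.786653.
λ_k = y_k − 1.333333 gives λ = 5.3118, -4.1918, -5.1200 (check: the sum is -4.0000 = tr M).

Eigenvalues sorted in increasing order: [-5.1200, -4.1918, 5.3118].


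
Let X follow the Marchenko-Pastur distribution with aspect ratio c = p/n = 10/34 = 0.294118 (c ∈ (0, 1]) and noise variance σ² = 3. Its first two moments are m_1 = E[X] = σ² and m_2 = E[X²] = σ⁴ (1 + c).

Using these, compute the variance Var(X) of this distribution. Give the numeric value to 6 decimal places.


m_1 = E[X] = σ² = 3, so m_1² = 9.
m_2 = E[X²] = σ⁴ (1 + c) = 9 · (1 + 0.294118) = 9 · 1.294118 = 11.647059.
(Note m_2 − m_1² simplifies to c · σ⁴ = 0.294118 · 9.)

Var(X) = m_2 − m_1² = 11.647059 − 9 = 2.647059.


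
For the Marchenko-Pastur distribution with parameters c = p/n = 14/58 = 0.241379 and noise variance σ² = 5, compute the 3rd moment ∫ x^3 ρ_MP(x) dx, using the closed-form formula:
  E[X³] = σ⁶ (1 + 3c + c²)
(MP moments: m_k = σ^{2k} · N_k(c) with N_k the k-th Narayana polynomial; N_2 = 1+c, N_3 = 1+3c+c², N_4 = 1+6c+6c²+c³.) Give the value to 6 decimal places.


E[X³] = σ⁶ (1 + 3c + c²) (third MP moment). With σ² = 5 (so σ⁶ = 125) and c = 14/58 = 0.241379: E[X³] = 125 · (1 + 3·0.241379 + (0.241379)²) = 125 · 1.782402.

So E[X^3] = 222.800238.


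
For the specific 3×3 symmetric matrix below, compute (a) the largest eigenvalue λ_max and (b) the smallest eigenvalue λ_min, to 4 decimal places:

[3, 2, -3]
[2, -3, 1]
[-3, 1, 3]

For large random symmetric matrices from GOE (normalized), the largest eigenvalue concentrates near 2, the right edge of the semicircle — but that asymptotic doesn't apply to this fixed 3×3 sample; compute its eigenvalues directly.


Since M is real symmetric, all three eigenvalues are real; they are the roots of det(λI − M) = λ³ − (tr M) λ² + s λ − det M, where s is the sum of the principal 2×2 minors.
tr M = 3 + (-3) + 3 = 3.
s = (3·(-3) − 2²) + (3·3 − (-3)²) + ((-3)·3 − 1²) = -13 + 0 + (-10) = -23.
det M (expand along row 1) = 3·(-10) − 2·9 + (-3)·(-7) = -27.
Characteristic polynomial: λ³ − 3λ² − 23λ + 27 = 0.
Substitute λ = y + (tr M)/3 = y + 1.000000 to remove the quadratic term: y³ + p·y + q = 0 with p = s − (tr M)²/3 = -26.000000 and q = −2(tr M)³/27 + (tr M)·s/3 − det M = 2.000000.
Three real roots ⇒ use the trigonometric (Viète) form: r = 2√(−p/3) = 5.887841, φ = arccos(3q/(p·r)) = arccos(-0.039194) = 1.610001 rad.
y_k = r·cos(φ/3 − 2πk/3) for k = 0, 1, 2 gives y = 5.060114, 0.076941, -5.137054.
λ_k = y_k + 1.000000 gives λ = 6.0601, 1.0769, -4.1371 (check: the sum is 3.0000 = tr M).

Hence λ_max = 6.0601 and λ_min = -4.1371.


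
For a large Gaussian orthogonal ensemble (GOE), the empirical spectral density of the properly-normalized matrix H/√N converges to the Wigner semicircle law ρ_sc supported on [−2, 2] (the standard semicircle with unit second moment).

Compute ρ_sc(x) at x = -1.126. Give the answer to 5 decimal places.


ρ_sc(x) = (1/(2π)) √(4 − x²). With x = -1.126:
  4 − x² = 4 − (-1.126)² = 4 − 1.267876 = 2.732124.
  √(4 − x²) = 1.652914.
  1/(2π) = 0.159155.
  ρ_sc(-1.126) = 0.159155 · 1.652914 = 0.263069.

Rounded to 5 decimal places: ρ_sc(-1.126) ≈ 0.26307.


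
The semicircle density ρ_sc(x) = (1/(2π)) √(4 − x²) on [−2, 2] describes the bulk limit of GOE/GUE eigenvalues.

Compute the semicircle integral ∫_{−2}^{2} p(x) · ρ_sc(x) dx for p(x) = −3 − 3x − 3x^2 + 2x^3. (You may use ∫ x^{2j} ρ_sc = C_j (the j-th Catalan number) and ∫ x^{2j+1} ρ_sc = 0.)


Write p(x) = Σ a_i x^i, split into monomials and integrate each against ρ_sc separately.
Using ∫ x^{2j} ρ_sc = C_j = (1/(j+1)) C(2j, j) (Catalan numbers) and ∫ x^{2j+1} ρ_sc = 0 (odd monomials vanish by symmetry):
  i = 0 (even): a_0 · C_{0} = -3 · 1 = -3
  i = 1 (odd): ∫ x^1 ρ_sc = 0 (vanishes)
  i = 2 (even): a_2 · C_{1} = -3 · 1 = -3
  i = 3 (odd): ∫ x^3 ρ_sc = 0 (vanishes)

Summing the contributions: ∫_{−2}^{2} p(x) ρ_sc(x) dx = (-3) + (-3) = -6.


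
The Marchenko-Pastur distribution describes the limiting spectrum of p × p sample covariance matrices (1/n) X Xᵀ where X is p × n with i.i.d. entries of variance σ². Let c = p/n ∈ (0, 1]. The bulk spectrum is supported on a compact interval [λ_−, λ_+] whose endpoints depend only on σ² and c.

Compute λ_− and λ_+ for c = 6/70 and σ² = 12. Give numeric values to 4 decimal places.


c = 6/70 = 0.085714; √c = 0.292770.
λ_− = σ² (1 − √c)² = 12 · (1 − 0.292770)² = 12 · (0.707230)² = 6.002091.
λ_+ = σ² (1 + √c)² = 12 · (1 + 0.292770)² = 12 · (1.292770)² = 20.055052.

Rounded to 4 decimal places: λ_− ≈ 6.0021, λ_+ ≈ 20.0551.


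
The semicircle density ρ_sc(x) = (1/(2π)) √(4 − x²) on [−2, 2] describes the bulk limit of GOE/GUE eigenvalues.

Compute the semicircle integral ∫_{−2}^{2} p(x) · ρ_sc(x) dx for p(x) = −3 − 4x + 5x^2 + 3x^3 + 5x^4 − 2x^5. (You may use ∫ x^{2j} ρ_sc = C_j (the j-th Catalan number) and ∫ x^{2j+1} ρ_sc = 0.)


Write p(x) = Σ a_i x^i, split into monomials and integrate each against ρ_sc separately.
Using ∫ x^{2j} ρ_sc = C_j = (1/(j+1)) C(2j, j) (Catalan numbers) and ∫ x^{2j+1} ρ_sc = 0 (odd monomials vanish by symmetry):
  i = 0 (even): a_0 · C_{0} = -3 · 1 = -3
  i = 1 (odd): ∫ x^1 ρ_sc = 0 (vanishes)
  i = 2 (even): a_2 · C_{1} = 5 · 1 = 5
  i = 3 (odd): ∫ x^3 ρ_sc = 0 (vanishes)
  i = 4 (even): a_4 · C_{2} = 5 · 2 = 10
  i = 5 (odd): ∫ x^5 ρ_sc = 0 (vanishes)

Summing the contributions: ∫_{−2}^{2} p(x) ρ_sc(x) dx = (-3) + 5 + 10 = 12.


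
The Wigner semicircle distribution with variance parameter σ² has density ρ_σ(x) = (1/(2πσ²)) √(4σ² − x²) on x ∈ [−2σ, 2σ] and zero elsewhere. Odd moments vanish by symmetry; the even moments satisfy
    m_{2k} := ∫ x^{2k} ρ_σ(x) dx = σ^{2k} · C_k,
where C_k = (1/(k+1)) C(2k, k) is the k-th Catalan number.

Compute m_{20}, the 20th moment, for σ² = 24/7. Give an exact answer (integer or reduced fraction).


By the scaled semicircle moment identity, m_{2k} = σ^{2k} · C_k with k = 10.
C_10 = (1/(k+1)) · C(2k, k) = (1/11) · C(20, 10) = (1/11) · 184756 = 16796.
σ^{2k} = (σ²)^k = (24/7)^10 = 63403380965376/282475249.

Therefore m_{20} = σ^{20} · C_10 = (63403380965376/282475249) · 16796 = 1064923186694455296/282475249.


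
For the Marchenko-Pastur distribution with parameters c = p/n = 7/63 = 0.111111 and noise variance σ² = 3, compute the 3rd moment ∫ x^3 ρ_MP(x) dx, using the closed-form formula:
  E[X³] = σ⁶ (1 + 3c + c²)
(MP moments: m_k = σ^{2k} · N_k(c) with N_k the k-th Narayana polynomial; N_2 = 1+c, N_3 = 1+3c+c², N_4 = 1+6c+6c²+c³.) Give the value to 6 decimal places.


E[X³] = σ⁶ (1 + 3c + c²) (third MP moment). With σ² = 3 (so σ⁶ = 27) and c = 7/63 = 0.111111: E[X³] = 27 · (1 + 3·0.111111 + (0.111111)²) = 27 · 1.345679.

So E[X^3] = 36.333333.


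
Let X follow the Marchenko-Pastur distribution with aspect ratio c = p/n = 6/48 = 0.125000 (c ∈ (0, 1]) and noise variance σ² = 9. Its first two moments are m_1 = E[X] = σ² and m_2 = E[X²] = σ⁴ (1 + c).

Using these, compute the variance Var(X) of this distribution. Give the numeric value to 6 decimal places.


m_1 = E[X] = σ² = 9, so m_1² = 81.
m_2 = E[X²] = σ⁴ (1 + c) = 81 · (1 + 0.125000) = 81 · 1.125000 = 91.125000.
(Note m_2 − m_1² simplifies to c · σ⁴ = 0.125000 · 81.)

Var(X) = m_2 − m_1² = 91.125000 − 81 = 10.125000.


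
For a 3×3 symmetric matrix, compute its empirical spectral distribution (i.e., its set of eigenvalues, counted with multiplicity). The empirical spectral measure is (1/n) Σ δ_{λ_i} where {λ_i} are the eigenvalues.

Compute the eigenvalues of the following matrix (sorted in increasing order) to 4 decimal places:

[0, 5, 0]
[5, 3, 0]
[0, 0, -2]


Since M is real symmetric, all three eigenvalues are real; they are the roots of det(λI − M) = λ³ − (tr M) λ² + s λ − det M, where s is the sum of the principal 2×2 minors.
tr M = 0 + 3 + (-2) = 1.
s = (0·3 − 5²) + (0·(-2) − 0²) + (3·(-2) − 0²) = -25 + 0 + (-6) = -31.
det M (expand along row 1) = 0·(-6) − 5·(-10) + 0·0 = 50.
Characteristic polynomial: λ³ − λ² − 31λ − 50 = 0.
Substitute λ = y + (tr M)/3 = y + 0.333333 to remove the quadratic term: y³ + p·y + q = 0 with p = s − (tr M)²/3 = -31.333333 and q = −2(tr M)³/27 + (tr M)·s/3 − det M = -60.407407.
Three real roots ⇒ use the trigonometric (Viète) form: r = 2√(−p/3) = 6.463573, φ = arccos(3q/(p·r)) = arccos(0.894813) = 0.462785 rad.
y_k = r·cos(φ/3 − 2πk/3) for k = 0, 1, 2 gives y = 6.386820, -2.333333, -4.053487.
λ_k = y_k + 0.333333 gives λ = 6.7202, -2.0000, -3.7202 (check: the sum is 1.0000 = tr M).

Eigenvalues sorted in increasing order: [-3.7202, -2.0000, 6.7202].


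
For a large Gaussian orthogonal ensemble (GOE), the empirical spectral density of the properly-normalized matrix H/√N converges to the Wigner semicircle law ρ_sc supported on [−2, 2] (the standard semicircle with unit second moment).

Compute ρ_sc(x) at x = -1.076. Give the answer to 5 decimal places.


ρ_sc(x) = (1/(2π)) √(4 − x²). With x = -1.076:
  4 − x² = 4 − (-1.076)² = 4 − 1.157776 = 2.842224.
  √(4 − x²) = 1.685890.
  1/(2π) = 0.159155.
  ρ_sc(-1.076) = 0.159155 · 1.685890 = 0.268318.

Rounded to 5 decimal places: ρ_sc(-1.076) ≈ 0.26832.


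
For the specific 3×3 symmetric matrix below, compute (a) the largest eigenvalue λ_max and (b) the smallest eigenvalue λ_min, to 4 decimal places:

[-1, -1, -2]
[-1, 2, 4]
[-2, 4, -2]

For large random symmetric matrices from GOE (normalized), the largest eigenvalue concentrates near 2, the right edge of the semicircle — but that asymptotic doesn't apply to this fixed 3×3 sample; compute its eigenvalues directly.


Since M is real symmetric, all three eigenvalues are real; they are the roots of det(λI − M) = λ³ − (tr M) λ² + s λ − det M, where s is the sum of the principal 2×2 minors.
tr M = -1 + 2 + (-2) = -1.
s = ((-1)·2 − (-1)²) + ((-1)·(-2) − (-2)²) + (2·(-2) − 4²) = -3 + (-2) + (-20) = -25.
det M (expand along row 1) = (-1)·(-20) − (-1)·10 + (-2)·0 = 30.
Characteristic polynomial: λ³ + λ² − 25λ − 30 = 0.
Substitute λ = y + (tr M)/3 = y − 0.333333 to remove the quadratic term: y³ + p·y + q = 0 with p = s − (tr M)²/3 = -25.333333 and q = −2(tr M)³/27 + (tr M)·s/3 − det M = -21.592593.
Three real roots ⇒ use the trigonometric (Viète) form: r = 2√(−p/3) = 5.811865, φ = arccos(3q/(p·r)) = arccos(0.439965) = 1.115237 rad.
y_k = r·cos(φ/3 − 2πk/3) for k = 0, 1, 2 gives y = 5.414884, -0.879163, -4.535721.
λ_k = y_k − 0.333333 gives λ = 5.0816, -1.2125, -4.8691 (check: the sum is -1.0000 = tr M).

Hence λ_max = 5.0816 and λ_min = -4.8691.


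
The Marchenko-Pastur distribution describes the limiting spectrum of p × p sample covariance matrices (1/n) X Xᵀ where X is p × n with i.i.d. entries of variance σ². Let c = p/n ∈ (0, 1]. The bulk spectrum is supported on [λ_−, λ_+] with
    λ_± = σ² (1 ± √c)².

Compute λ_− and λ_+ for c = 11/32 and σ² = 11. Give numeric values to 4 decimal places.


c = 11/32 = 0.343750; √c = 0.586302.
λ_− = σ² (1 − √c)² = 11 · (1 − 0.586302)² = 11 · (0.413698)² = 1.882607.
λ_+ = σ² (1 + √c)² = 11 · (1 + 0.586302)² = 11 · (1.586302)² = 27.679893.

Rounded to 4 decimal places: λ_− ≈ 1.8826, λ_+ ≈ 27.6799.


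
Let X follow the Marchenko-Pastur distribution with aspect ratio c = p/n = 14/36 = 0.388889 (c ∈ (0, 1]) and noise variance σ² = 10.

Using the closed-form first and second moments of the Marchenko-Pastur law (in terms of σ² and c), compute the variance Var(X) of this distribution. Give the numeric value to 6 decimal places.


Recall the MP moments m_1 = E[X] = σ² and m_2 = E[X²] = σ⁴ (1 + c).
m_1 = E[X] = σ² = 10, so m_1² = 100.
m_2 = E[X²] = σ⁴ (1 + c) = 100 · (1 + 0.388889) = 100 · 1.388889 = 138.888889.
(Note m_2 − m_1² simplifies to c · σ⁴ = 0.388889 · 100.)

Var(X) = m_2 − m_1² = 138.888889 − 100 = 38.888889.


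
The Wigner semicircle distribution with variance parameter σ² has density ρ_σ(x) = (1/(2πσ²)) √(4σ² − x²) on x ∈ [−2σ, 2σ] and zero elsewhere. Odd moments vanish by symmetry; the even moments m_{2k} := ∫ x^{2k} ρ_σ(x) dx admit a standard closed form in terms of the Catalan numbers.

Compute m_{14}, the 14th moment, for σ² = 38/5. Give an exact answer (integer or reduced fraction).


By the scaled semicircle moment identity, m_{2k} = σ^{2k} · C_k with k = 7.
C_7 = (1/(k+1)) · C(2k, k) = (1/8) · C(14, 7) = (1/8) · 3432 = 429.
σ^{2k} = (σ²)^k = (38/5)^7 = 114415582592/78125.

Therefore m_{14} = σ^{14} · C_7 = (114415582592/78125) · 429 = 49084284931968/78125.


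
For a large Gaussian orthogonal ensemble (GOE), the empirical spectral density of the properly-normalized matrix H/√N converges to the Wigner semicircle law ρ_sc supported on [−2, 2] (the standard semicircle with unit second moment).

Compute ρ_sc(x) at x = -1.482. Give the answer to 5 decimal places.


ρ_sc(x) = (1/(2π)) √(4 − x²). With x = -1.482:
  4 − x² = 4 − (-1.482)² = 4 − 2.196324 = 1.803676.
  √(4 − x²) = 1.343010.
  1/(2π) = 0.159155.
  ρ_sc(-1.482) = 0.159155 · 1.343010 = 0.213747.

Rounded to 5 decimal places: ρ_sc(-1.482) ≈ 0.21375.


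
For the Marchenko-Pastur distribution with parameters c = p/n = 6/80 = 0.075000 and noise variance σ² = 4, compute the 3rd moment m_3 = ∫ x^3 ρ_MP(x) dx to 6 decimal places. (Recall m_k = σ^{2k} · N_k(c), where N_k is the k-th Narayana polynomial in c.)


E[X³] = σ⁶ (1 + 3c + c²) (third MP moment). With σ² = 4 (so σ⁶ = 64) and c = 6/80 = 0.075000: E[X³] = 64 · (1 + 3·0.075000 + (0.075000)²) = 64 · 1.230625.

So E[X^3] = 78.760000.


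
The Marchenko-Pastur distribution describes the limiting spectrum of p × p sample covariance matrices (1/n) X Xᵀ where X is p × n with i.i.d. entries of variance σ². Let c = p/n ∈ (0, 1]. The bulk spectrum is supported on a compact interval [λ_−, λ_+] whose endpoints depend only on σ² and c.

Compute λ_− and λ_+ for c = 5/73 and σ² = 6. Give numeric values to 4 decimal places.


c = 5/73 = 0.068493; √c = 0.261712.
λ_− = σ² (1 − √c)² = 6 · (1 − 0.261712)² = 6 · (0.738288)² = 3.270415.
λ_+ = σ² (1 + √c)² = 6 · (1 + 0.261712)² = 6 · (1.261712)² = 9.551502.

Rounded to 4 decimal places: λ_− ≈ 3.2704, λ_+ ≈ 9.5515.


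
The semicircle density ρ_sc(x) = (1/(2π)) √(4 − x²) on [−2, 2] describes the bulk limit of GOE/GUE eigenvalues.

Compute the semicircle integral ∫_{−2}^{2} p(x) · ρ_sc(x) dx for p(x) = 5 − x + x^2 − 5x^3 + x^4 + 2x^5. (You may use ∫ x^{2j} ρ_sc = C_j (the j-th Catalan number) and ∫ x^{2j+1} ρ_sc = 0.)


Write p(x) = Σ a_i x^i, split into monomials and integrate each against ρ_sc separately.
Using ∫ x^{2j} ρ_sc = C_j = (1/(j+1)) C(2j, j) (Catalan numbers) and ∫ x^{2j+1} ρ_sc = 0 (odd monomials vanish by symmetry):
  i = 0 (even): a_0 · C_{0} = 5 · 1 = 5
  i = 1 (odd): ∫ x^1 ρ_sc = 0 (vanishes)
  i = 2 (even): a_2 · C_{1} = 1 · 1 = 1
  i = 3 (odd): ∫ x^3 ρ_sc = 0 (vanishes)
  i = 4 (even): a_4 · C_{2} = 1 · 2 = 2
  i = 5 (odd): ∫ x^5 ρ_sc = 0 (vanishes)

Summing the contributions: ∫_{−2}^{2} p(x) ρ_sc(x) dx = 5 + 1 + 2 = 8.


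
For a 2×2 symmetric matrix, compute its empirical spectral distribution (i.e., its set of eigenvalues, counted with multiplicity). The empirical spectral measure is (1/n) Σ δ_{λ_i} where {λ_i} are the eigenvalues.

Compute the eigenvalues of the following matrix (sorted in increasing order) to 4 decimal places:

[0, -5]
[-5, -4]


Since M is real symmetric, both eigenvalues are real; they are the roots of det(λI − M) = λ² − (tr M) λ + det M.
tr M = 0 + (-4) = -4.
det M = 0·(-4) − (-5)² = 0 − 25 = -25.
Characteristic polynomial: λ² + 4λ − 25 = 0.
Discriminant Δ = (tr M)² − 4·det M = 16 − (-100) = 116; √Δ = 10.770330.
λ = (tr M ± √Δ)/2 = (-4 ± 10.770330)/2, giving (tr M − √Δ)/2 = -7.3852 and (tr M + √Δ)/2 = 3.3852.

Eigenvalues sorted in increasing order: [-7.3852, 3.3852].


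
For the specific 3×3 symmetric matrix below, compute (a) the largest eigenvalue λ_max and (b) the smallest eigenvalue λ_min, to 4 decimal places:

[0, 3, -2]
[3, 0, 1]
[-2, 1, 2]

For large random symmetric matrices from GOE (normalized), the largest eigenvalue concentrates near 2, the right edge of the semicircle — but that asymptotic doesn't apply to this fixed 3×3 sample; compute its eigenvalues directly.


Since M is real symmetric, all three eigenvalues are real; they are the roots of det(λI − M) = λ³ − (tr M) λ² + s λ − det M, where s is the sum of the principal 2×2 minors.
tr M = 0 + 0 + 2 = 2.
s = (0·0 − 3²) + (0·2 − (-2)²) + (0·2 − 1²) = -9 + (-4) + (-1) = -14.
det M (expand along row 1) = 0·(-1) − 3·8 + (-2)·3 = -30.
Characteristic polynomial: λ³ − 2λ² − 14λ + 30 = 0.
Substitute λ = y + (tr M)/3 = y + 0.666667 to remove the quadratic term: y³ + p·y + q = 0 with p = s − (tr M)²/3 = -15.333333 and q = −2(tr M)³/27 + (tr M)·s/3 − det M = 20.074074.
Three real roots ⇒ use the trigonometric (Viète) form: r = 2√(−p/3) = 4.521553, φ = arccos(3q/(p·r)) = arccos(-0.868625) = 2.623218 rad.
y_k = r·cos(φ/3 − 2πk/3) for k = 0, 1, 2 gives y = 2.900363, 1.553858, -4.454221.
λ_k = y_k + 0.666667 gives λ = 3.5670, 2.2205, -3.7876 (check: the sum is 2.0000 = tr M).

Hence λ_max = 3.5670 and λ_min = -3.7876.


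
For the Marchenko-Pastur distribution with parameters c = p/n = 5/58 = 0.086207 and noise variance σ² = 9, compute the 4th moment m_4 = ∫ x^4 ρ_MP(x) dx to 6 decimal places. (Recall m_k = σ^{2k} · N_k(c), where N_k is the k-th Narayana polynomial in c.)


E[X⁴] = σ⁸ (1 + 6c + 6c² + c³) (fourth MP moment). With σ² = 9 (so σ⁸ = 6561) and c = 5/58 = 0.086207: E[X⁴] = 6561 · (1 + 6·0.086207 + 6·(0.086207)² + (0.086207)³) = 6561 · 1.562472.

So E[X^4] = 10251.377552.


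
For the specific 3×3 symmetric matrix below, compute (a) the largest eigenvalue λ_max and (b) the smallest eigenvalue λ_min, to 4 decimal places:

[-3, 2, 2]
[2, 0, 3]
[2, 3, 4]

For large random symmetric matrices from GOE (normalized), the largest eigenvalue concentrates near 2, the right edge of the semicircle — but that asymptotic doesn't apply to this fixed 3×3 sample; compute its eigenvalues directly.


Since M is real symmetric, all three eigenvalues are real; they are the roots of det(λI − M) = λ³ − (tr M) λ² + s λ − det M, where s is the sum of the principal 2×2 minors.
tr M = -3 + 0 + 4 = 1.
s = ((-3)·0 − 2²) + ((-3)·4 − 2²) + (0·4 − 3²) = -4 + (-16) + (-9) = -29.
det M (expand along row 1) = (-3)·(-9) − 2·2 + 2·6 = 35.
Characteristic polynomial: λ³ − λ² − 29λ − 35 = 0.
Substitute λ = y + (tr M)/3 = y + 0.333333 to remove the quadratic term: y³ + p·y + q = 0 with p = s − (tr M)²/3 = -29.333333 and q = −2(tr M)³/27 + (tr M)·s/3 − det M = -44.740741.
Three real roots ⇒ use the trigonometric (Viète) form: r = 2√(−p/3) = 6.253888, φ = arccos(3q/(p·r)) = arccos(0.731666) = 0.750033 rad.
y_k = r·cos(φ/3 − 2πk/3) for k = 0, 1, 2 gives y = 6.059452, -1.689721, -4.369731.
λ_k = y_k + 0.333333 gives λ = 6.3928, -1.3564, -4.0364 (check: the sum is 1.0000 = tr M).

Hence λ_max = 6.3928 and λ_min = -4.0364.


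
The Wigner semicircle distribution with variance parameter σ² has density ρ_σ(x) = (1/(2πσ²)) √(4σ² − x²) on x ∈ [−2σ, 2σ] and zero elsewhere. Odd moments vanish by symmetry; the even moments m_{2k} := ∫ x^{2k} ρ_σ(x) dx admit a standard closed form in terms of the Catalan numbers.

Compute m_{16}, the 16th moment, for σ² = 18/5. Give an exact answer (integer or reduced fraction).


By the scaled semicircle moment identity, m_{2k} = σ^{2k} · C_k with k = 8.
C_8 = (1/(k+1)) · C(2k, k) = (1/9) · C(16, 8) = (1/9) · 12870 = 1430.
σ^{2k} = (σ²)^k = (18/5)^8 = 11019960576/390625.

Therefore m_{16} = σ^{16} · C_8 = (11019960576/390625) · 1430 = 3151708724736/78125.


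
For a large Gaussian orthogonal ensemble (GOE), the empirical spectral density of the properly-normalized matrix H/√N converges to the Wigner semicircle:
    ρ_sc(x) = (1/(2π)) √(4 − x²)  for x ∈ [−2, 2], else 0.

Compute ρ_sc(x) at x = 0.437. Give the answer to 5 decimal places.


ρ_sc(x) = (1/(2π)) √(4 − x²). With x = 0.437:
  4 − x² = 4 − (0.437)² = 4 − 0.190969 = 3.809031.
  √(4 − x²) = 1.951674.
  1/(2π) = 0.159155.
  ρ_sc(0.437) = 0.159155 · 1.951674 = 0.310619.

Rounded to 5 decimal places: ρ_sc(0.437) ≈ 0.31062.


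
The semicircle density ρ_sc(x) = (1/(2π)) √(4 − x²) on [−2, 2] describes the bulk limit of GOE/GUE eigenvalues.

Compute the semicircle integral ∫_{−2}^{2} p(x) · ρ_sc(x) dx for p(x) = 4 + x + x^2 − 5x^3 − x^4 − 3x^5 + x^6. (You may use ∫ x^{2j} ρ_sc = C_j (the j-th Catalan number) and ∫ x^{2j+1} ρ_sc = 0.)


Write p(x) = Σ a_i x^i, split into monomials and integrate each against ρ_sc separately.
Using ∫ x^{2j} ρ_sc = C_j = (1/(j+1)) C(2j, j) (Catalan numbers) and ∫ x^{2j+1} ρ_sc = 0 (odd monomials vanish by symmetry):
  i = 0 (even): a_0 · C_{0} = 4 · 1 = 4
  i = 1 (odd): ∫ x^1 ρ_sc = 0 (vanishes)
  i = 2 (even): a_2 · C_{1} = 1 · 1 = 1
  i = 3 (odd): ∫ x^3 ρ_sc = 0 (vanishes)
  i = 4 (even): a_4 · C_{2} = -1 · 2 = -2
  i = 5 (odd): ∫ x^5 ρ_sc = 0 (vanishes)
  i = 6 (even): a_6 · C_{3} = 1 · 5 = 5

Summing the contributions: ∫_{−2}^{2} p(x) ρ_sc(x) dx = 4 + 1 + (-2) + 5 = 8.


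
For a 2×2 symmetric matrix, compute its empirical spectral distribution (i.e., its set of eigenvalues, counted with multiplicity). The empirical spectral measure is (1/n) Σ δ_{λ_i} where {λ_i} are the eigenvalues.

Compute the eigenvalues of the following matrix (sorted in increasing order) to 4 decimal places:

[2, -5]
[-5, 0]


Since M is real symmetric, both eigenvalues are real; they are the roots of det(λI − M) = λ² − (tr M) λ + det M.
tr M = 2 + 0 = 2.
det M = 2·0 − (-5)² = 0 − 25 = -25.
Characteristic polynomial: λ² − 2λ − 25 = 0.
Discriminant Δ = (tr M)² − 4·det M = 4 − (-100) = 104; √Δ = 10.198039.
λ = (tr M ± √Δ)/2 = (2 ± 10.198039)/2, giving (tr M − √Δ)/2 = -4.0990 and (tr M + √Δ)/2 = 6.0990.

Eigenvalues sorted in increasing order: [-4.0990, 6.0990].


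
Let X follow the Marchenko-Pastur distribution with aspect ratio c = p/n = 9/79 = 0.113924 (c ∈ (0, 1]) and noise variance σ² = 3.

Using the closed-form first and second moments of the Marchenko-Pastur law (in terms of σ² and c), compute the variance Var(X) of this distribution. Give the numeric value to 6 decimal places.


Recall the MP moments m_1 = E[X] = σ² and m_2 = E[X²] = σ⁴ (1 + c).
m_1 = E[X] = σ² = 3, so m_1² = 9.
m_2 = E[X²] = σ⁴ (1 + c) = 9 · (1 + 0.113924) = 9 · 1.113924 = 10.025316.
(Note m_2 − m_1² simplifies to c · σ⁴ = 0.113924 · 9.)

Var(X) = m_2 − m_1² = 10.025316 − 9 = 1.025316.


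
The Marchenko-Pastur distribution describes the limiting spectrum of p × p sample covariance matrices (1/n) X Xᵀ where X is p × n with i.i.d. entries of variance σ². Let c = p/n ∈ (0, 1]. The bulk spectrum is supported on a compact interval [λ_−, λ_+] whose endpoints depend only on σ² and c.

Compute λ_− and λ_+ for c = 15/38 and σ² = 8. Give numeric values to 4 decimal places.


c = 15/38 = 0.394737; √c = 0.628281.
λ_− = σ² (1 − √c)² = 8 · (1 − 0.628281)² = 8 · (0.371719)² = 1.105401.
λ_+ = σ² (1 + √c)² = 8 · (1 + 0.628281)² = 8 · (1.628281)² = 21.210389.

Rounded to 4 decimal places: λ_− ≈ 1.1054, λ_+ ≈ 21.2104.
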